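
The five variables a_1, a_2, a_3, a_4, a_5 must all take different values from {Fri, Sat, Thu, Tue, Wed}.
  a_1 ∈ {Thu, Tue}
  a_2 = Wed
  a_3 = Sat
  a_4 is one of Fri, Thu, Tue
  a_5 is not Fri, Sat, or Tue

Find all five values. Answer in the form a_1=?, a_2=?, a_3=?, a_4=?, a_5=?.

a_2 has just one choice, so a_2 = Wed. So a_5 can't be Wed.
That leaves a_3 = Sat.
a_5's domain is down to {Thu}, so a_5 = Thu. So a_1, a_4 can't be Thu.
a_1 must be Tue (only option left). So a_4 can't be Tue.
a_4's domain is down to {Fri}, so a_4 = Fri.

a_1=Tue, a_2=Wed, a_3=Sat, a_4=Fri, a_5=Thu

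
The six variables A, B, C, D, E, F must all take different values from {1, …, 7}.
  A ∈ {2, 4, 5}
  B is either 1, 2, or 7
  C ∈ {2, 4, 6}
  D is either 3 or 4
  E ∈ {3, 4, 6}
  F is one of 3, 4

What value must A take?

5

D and F share exactly the 2 values {3, 4}; by pigeonhole those values go to them, so strike 3, 4 from A, C, E.
E must be 6 (only option left). Strike 6 from C.
That leaves C = 2. Strike 2 from A, B.
So A = 5.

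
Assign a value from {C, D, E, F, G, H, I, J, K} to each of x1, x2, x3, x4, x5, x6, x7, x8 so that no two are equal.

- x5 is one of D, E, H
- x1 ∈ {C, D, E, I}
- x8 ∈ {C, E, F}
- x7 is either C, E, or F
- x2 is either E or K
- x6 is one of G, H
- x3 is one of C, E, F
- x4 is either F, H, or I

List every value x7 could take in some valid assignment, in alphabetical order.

C, E, F

Among the 8 variables, G fits only x6 (and all 8 values in {C, D, E, F, G, H, I, K} must be used), so x6 = G.
Among the 7 still-open variables, K fits only x2 (and all 7 values in {C, D, E, F, H, I, K} must be used), so x2 = K.
The 3 variables x3, x7, x8 are confined to {C, E, F}, which locks those values in; drop them from x1, x4, x5.
No further eliminations apply; x7 can still be any of C, E, F.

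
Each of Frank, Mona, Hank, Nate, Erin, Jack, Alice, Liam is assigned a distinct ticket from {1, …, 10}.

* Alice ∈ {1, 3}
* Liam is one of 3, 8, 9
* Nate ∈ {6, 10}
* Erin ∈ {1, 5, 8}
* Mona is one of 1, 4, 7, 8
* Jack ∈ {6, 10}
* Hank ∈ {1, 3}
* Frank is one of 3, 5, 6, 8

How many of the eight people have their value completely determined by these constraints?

The 2 variables Hank and Alice are confined to {1, 3}, which locks those values in; drop them from Frank, Mona, Erin, Liam.
Nate and Jack share exactly the 2 values {6, 10}; by pigeonhole those values go to them, so strike 6, 10 from Frank.
Frank and Erin between them cover only {5, 8} — a naked pair. Remove those values from Mona, Liam.
Liam has just one choice, so Liam = 9.
Determined: Liam=9. The other people each still have more than one consistent value. That makes 1.

1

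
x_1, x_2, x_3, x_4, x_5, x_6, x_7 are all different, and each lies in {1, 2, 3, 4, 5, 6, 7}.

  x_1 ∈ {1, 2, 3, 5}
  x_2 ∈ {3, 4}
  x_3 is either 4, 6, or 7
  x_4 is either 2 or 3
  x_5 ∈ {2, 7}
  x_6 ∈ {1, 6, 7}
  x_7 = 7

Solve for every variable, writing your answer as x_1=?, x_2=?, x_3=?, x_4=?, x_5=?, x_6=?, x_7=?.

x_1=5, x_2=4, x_3=6, x_4=3, x_5=2, x_6=1, x_7=7

x_7's domain is down to {7}, so x_7 = 7. Remove 7 from x_3, x_5, x_6.
x_5 must be 2 (only option left). Strike 2 from x_1, x_4.
x_4's domain is down to {3}, so x_4 = 3. Eliminate 3 elsewhere: x_1, x_2.
x_2's domain is down to {4}, so x_2 = 4. Eliminate 4 elsewhere: x_3.
That leaves x_3 = 6. Remove 6 from x_6.
That leaves x_6 = 1. Strike 1 from x_1.
x_1's domain is down to {5}, so x_1 = 5.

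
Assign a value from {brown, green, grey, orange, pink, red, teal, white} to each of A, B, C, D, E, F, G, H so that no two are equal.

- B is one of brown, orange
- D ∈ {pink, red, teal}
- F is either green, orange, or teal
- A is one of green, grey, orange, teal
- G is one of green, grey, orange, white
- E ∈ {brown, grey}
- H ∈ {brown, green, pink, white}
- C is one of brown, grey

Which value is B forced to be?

orange

Among the 8 variables, red fits only D (and all 8 values in {brown, green, grey, orange, pink, red, teal, white} must be used), so D = red.
The 7 still-open variables together cover exactly {brown, green, grey, orange, pink, teal, white} — 7 values for 7 variables — and pink appears only in H's list, so H = pink.
The 6 still-open variables together cover exactly {brown, green, grey, orange, teal, white} — 6 values for 6 variables — and white appears only in G's list, so G = white.
C and E between them cover only {brown, grey} — a naked pair. Remove those values from A, B.
So B = orange.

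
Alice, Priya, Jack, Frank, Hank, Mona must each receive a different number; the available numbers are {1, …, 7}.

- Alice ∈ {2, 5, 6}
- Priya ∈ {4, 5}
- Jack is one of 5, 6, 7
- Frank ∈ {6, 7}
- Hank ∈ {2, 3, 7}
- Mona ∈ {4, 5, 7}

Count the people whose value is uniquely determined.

The 6 variables draw from only 6 values {2, 3, 4, 5, 6, 7}, so each is used; only Hank can be 3, hence Hank = 3.
The 5 still-open variables together cover exactly {2, 4, 5, 6, 7} — 5 values for 5 variables — and 2 appears only in Alice's list, so Alice = 2.
Determined: Alice=2, Hank=3. The other people each still have more than one consistent value. That makes 2.

2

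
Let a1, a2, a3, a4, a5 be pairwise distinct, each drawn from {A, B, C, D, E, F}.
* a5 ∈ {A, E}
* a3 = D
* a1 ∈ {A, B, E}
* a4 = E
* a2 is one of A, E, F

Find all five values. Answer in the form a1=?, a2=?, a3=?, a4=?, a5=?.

a1=B, a2=F, a3=D, a4=E, a5=A

a3 must be D (only option left).
a4 must be E (only option left). So a1, a2, a5 can't be E.
a5 has just one choice, so a5 = A. Strike A from a1, a2.
a1's domain is down to {B}, so a1 = B.
a2's domain is down to {F}, so a2 = F.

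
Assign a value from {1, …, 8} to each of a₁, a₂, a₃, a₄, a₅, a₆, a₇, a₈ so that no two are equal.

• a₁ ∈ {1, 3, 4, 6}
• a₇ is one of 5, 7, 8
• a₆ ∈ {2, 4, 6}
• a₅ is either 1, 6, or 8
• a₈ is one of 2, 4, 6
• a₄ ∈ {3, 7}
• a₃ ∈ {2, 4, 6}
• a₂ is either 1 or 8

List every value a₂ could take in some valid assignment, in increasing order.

The 8 variables draw from only 8 values {1, 2, 3, 4, 5, 6, 7, 8}, so each is used; only a₇ can be 5, hence a₇ = 5.
Among the 7 still-open variables, 7 fits only a₄ (and all 7 values in {1, 2, 3, 4, 6, 7, 8} must be used), so a₄ = 7.
The 6 still-open variables together cover exactly {1, 2, 3, 4, 6, 8} — 6 values for 6 variables — and 3 appears only in a₁'s list, so a₁ = 3.
The 3 variables a₃, a₆, a₈ are confined to {2, 4, 6}, which locks those values in; drop them from a₅.
No further eliminations apply; a₂ can still be any of 1, 8.

1, 8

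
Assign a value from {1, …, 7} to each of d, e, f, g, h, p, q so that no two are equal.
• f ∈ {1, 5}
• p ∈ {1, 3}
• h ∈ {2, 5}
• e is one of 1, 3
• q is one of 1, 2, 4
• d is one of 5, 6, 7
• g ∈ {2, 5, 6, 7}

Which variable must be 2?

h

Among the 7 variables, 4 fits only q (and all 7 values in {1, 2, 3, 4, 5, 6, 7} must be used), so q = 4.
The 2 variables e and p are confined to {1, 3}, which locks those values in; drop them from f.
f's domain is down to {5}, so f = 5. So d, g, h can't be 5.
So 2 goes to h.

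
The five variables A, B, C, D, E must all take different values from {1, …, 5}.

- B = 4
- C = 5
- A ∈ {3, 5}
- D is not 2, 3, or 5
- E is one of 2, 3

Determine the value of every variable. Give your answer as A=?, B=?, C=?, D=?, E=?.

A=3, B=4, C=5, D=1, E=2

B must be 4 (only option left). So D can't be 4.
C must be 5 (only option left). Remove 5 from A.
That leaves D = 1.
A's domain is down to {3}, so A = 3. So E can't be 3.
E's domain is down to {2}, so E = 2.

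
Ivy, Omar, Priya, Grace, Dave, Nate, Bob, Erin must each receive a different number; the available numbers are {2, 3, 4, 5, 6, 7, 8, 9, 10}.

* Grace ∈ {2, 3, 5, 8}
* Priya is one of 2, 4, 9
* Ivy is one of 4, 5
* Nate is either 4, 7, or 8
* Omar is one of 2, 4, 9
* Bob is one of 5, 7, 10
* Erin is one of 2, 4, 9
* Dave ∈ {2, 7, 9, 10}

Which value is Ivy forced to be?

5

The 8 variables draw from only 8 values {2, 3, 4, 5, 7, 8, 9, 10}, so each is used; only Grace can be 3, hence Grace = 3.
The 7 still-open variables draw from only 7 values {2, 4, 5, 7, 8, 9, 10}, so each is used; only Nate can be 8, hence Nate = 8.
Omar, Priya, Erin between them cover only {2, 4, 9} — a naked triple. Remove those values from Ivy, Dave.
So Ivy = 5.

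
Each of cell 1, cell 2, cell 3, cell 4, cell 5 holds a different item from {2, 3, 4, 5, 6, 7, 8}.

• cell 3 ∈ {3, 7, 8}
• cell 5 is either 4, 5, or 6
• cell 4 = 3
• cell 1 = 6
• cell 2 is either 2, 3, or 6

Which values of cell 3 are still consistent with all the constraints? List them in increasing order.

7, 8

cell 1 must be 6 (only option left). Remove 6 from cell 2, cell 5.
cell 4 has just one choice, so cell 4 = 3. Strike 3 from cell 2, cell 3.
cell 2 has just one choice, so cell 2 = 2.
No further eliminations apply; cell 3 can still be any of 7, 8.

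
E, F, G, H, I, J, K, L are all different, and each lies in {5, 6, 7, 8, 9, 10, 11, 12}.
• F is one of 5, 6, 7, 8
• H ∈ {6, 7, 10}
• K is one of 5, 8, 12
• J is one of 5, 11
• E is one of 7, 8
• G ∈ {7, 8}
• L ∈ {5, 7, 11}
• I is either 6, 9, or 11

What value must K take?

12

The 8 variables together cover exactly {5, 6, 7, 8, 9, 10, 11, 12} — 8 values for 8 variables — and 9 appears only in I's list, so I = 9.
The 7 still-open variables draw from only 7 values {5, 6, 7, 8, 10, 11, 12}, so each is used; only H can be 10, hence H = 10.
The 6 still-open variables draw from only 6 values {5, 6, 7, 8, 11, 12}, so each is used; only F can be 6, hence F = 6.
The 5 still-open variables together cover exactly {5, 7, 8, 11, 12} — 5 values for 5 variables — and 12 appears only in K's list, so K = 12.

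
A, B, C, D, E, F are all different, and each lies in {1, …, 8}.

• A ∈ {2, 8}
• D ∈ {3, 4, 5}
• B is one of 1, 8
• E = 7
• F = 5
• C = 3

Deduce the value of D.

4

C's domain is down to {3}, so C = 3. Eliminate 3 elsewhere: D.
E's domain is down to {7}, so E = 7.
F has just one choice, so F = 5. So D can't be 5.
So D = 4.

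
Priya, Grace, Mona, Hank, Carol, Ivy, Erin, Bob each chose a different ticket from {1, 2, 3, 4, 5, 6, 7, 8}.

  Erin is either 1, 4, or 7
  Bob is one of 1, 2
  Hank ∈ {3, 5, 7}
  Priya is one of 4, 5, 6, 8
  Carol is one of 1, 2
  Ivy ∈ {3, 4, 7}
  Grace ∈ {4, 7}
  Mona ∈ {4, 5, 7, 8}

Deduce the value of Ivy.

3

Among the 8 variables, 6 fits only Priya (and all 8 values in {1, 2, 3, 4, 5, 6, 7, 8} must be used), so Priya = 6.
The 7 still-open variables together cover exactly {1, 2, 3, 4, 5, 7, 8} — 7 values for 7 variables — and 8 appears only in Mona's list, so Mona = 8.
The 6 still-open variables together cover exactly {1, 2, 3, 4, 5, 7} — 6 values for 6 variables — and 5 appears only in Hank's list, so Hank = 5.
The 5 still-open variables together cover exactly {1, 2, 3, 4, 7} — 5 values for 5 variables — and 3 appears only in Ivy's list, so Ivy = 3.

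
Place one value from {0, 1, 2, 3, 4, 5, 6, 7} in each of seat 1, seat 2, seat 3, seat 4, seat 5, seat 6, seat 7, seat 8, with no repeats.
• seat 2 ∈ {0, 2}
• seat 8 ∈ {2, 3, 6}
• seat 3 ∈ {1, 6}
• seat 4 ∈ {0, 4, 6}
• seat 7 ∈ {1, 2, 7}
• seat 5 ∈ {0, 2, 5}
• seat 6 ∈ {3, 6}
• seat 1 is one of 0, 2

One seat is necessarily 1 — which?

Among the 8 variables, 4 fits only seat 4 (and all 8 values in {0, 1, 2, 3, 4, 5, 6, 7} must be used), so seat 4 = 4.
Among the 7 still-open variables, 5 fits only seat 5 (and all 7 values in {0, 1, 2, 3, 5, 6, 7} must be used), so seat 5 = 5.
Among the 6 still-open variables, 7 fits only seat 7 (and all 6 values in {0, 1, 2, 3, 6, 7} must be used), so seat 7 = 7.
Among the 5 still-open variables, 1 fits only seat 3 (and all 5 values in {0, 1, 2, 3, 6} must be used), so seat 3 = 1.

seat 3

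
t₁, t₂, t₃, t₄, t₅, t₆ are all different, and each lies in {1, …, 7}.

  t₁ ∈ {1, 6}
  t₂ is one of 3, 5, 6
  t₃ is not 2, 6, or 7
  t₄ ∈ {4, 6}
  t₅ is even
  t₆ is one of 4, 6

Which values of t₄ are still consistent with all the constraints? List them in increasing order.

4, 6

The 6 variables draw from only 6 values {1, 2, 3, 4, 5, 6}, so each is used; only t₅ can be 2, hence t₅ = 2.
t₄ and t₆ share exactly the 2 values {4, 6}; by pigeonhole those values go to them, so strike 4, 6 from t₁, t₂, t₃.
t₁'s domain is down to {1}, so t₁ = 1. So t₃ can't be 1.
No further eliminations apply; t₄ can still be any of 4, 6.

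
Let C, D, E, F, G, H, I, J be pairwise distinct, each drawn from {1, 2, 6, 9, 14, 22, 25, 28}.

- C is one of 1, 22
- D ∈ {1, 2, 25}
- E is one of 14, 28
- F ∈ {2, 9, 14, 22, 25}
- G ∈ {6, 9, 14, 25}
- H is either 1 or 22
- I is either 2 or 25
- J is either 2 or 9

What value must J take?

9

The 8 variables draw from only 8 values {1, 2, 6, 9, 14, 22, 25, 28}, so each is used; only G can be 6, hence G = 6.
The 7 still-open variables together cover exactly {1, 2, 9, 14, 22, 25, 28} — 7 values for 7 variables — and 28 appears only in E's list, so E = 28.
The 6 still-open variables together cover exactly {1, 2, 9, 14, 22, 25} — 6 values for 6 variables — and 14 appears only in F's list, so F = 14.
Among the 5 still-open variables, 9 fits only J (and all 5 values in {1, 2, 9, 22, 25} must be used), so J = 9.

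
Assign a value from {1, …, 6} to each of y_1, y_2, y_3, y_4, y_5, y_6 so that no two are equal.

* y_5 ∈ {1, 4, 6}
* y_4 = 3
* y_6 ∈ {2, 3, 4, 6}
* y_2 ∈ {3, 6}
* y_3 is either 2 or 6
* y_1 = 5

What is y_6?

4

y_1 must be 5 (only option left).
y_4's domain is down to {3}, so y_4 = 3. So y_2, y_6 can't be 3.
y_2 must be 6 (only option left). Eliminate 6 elsewhere: y_3, y_5, y_6.
y_3 must be 2 (only option left). So y_6 can't be 2.
So y_6 = 4.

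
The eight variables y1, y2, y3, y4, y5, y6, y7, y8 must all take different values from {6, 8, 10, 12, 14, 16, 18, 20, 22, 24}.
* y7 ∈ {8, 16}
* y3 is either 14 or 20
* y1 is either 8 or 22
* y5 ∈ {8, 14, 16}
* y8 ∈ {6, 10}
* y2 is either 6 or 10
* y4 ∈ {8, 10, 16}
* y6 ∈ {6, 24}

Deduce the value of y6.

The 8 variables together cover exactly {6, 8, 10, 14, 16, 20, 22, 24} — 8 values for 8 variables — and 20 appears only in y3's list, so y3 = 20.
The 7 still-open variables draw from only 7 values {6, 8, 10, 14, 16, 22, 24}, so each is used; only y5 can be 14, hence y5 = 14.
The 6 still-open variables together cover exactly {6, 8, 10, 16, 22, 24} — 6 values for 6 variables — and 22 appears only in y1's list, so y1 = 22.
The 5 still-open variables draw from only 5 values {6, 8, 10, 16, 24}, so each is used; only y6 can be 24, hence y6 = 24.

24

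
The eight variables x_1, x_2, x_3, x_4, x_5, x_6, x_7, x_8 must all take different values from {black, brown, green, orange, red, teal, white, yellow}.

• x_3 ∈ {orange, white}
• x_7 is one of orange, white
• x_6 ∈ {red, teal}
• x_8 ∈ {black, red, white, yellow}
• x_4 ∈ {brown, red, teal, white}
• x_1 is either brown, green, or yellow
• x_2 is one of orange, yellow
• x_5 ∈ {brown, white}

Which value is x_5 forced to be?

brown

The 8 variables draw from only 8 values {black, brown, green, orange, red, teal, white, yellow}, so each is used; only x_8 can be black, hence x_8 = black.
The 7 still-open variables draw from only 7 values {brown, green, orange, red, teal, white, yellow}, so each is used; only x_1 can be green, hence x_1 = green.
Among the 6 still-open variables, yellow fits only x_2 (and all 6 values in {brown, orange, red, teal, white, yellow} must be used), so x_2 = yellow.
The 2 variables x_3 and x_7 are confined to {orange, white}, which locks those values in; drop them from x_4, x_5.
So x_5 = brown.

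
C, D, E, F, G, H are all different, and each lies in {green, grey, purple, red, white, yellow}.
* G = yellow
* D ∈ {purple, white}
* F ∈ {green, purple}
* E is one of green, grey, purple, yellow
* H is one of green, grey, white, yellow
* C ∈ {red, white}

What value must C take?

red

G must be yellow (only option left). Remove yellow from E, H.
The 5 still-open variables together cover exactly {green, grey, purple, red, white} — 5 values for 5 variables — and red appears only in C's list, so C = red.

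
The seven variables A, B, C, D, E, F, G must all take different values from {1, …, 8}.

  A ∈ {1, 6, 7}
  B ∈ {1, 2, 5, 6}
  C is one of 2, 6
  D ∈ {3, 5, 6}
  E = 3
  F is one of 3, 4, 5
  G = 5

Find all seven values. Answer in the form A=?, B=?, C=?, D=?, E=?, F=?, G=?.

E must be 3 (only option left). So D, F can't be 3.
G must be 5 (only option left). Eliminate 5 elsewhere: B, D, F.
D must be 6 (only option left). So A, B, C can't be 6.
That leaves F = 4.
C must be 2 (only option left). Remove 2 from B.
B's domain is down to {1}, so B = 1. Remove 1 from A.
That leaves A = 7.

A=7, B=1, C=2, D=6, E=3, F=4, G=5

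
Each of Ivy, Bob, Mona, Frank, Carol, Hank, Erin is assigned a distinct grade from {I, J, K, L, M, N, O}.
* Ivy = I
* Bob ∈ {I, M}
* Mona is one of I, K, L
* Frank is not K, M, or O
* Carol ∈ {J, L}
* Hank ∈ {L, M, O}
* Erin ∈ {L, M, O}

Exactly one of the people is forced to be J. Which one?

Ivy must be I (only option left). Remove I from Bob, Mona, Frank.
That leaves Bob = M. Remove M from Hank, Erin.
The 5 still-open variables draw from only 5 values {J, K, L, N, O}, so each is used; only Mona can be K, hence Mona = K.
Among the 4 still-open variables, N fits only Frank (and all 4 values in {J, L, N, O} must be used), so Frank = N.
The 3 still-open variables together cover exactly {J, L, O} — 3 values for 3 variables — and J appears only in Carol's list, so Carol = J.

Carol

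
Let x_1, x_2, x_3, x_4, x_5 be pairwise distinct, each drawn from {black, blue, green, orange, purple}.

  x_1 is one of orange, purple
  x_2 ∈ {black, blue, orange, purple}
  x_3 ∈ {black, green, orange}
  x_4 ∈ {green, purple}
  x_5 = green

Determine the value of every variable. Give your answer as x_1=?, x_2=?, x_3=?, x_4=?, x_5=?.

x_5 must be green (only option left). Remove green from x_3, x_4.
x_4's domain is down to {purple}, so x_4 = purple. Remove purple from x_1, x_2.
That leaves x_1 = orange. So x_2, x_3 can't be orange.
x_3's domain is down to {black}, so x_3 = black. So x_2 can't be black.
x_2 must be blue (only option left).

x_1=orange, x_2=blue, x_3=black, x_4=purple, x_5=green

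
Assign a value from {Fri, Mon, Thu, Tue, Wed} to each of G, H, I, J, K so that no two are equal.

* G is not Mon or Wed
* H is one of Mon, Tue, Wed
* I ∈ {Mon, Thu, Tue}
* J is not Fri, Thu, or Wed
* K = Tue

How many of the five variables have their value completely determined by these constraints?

5

K has just one choice, so K = Tue. Eliminate Tue elsewhere: G, H, I, J.
J must be Mon (only option left). Eliminate Mon elsewhere: H, I.
H must be Wed (only option left).
I must be Thu (only option left). Eliminate Thu elsewhere: G.
That leaves G = Fri.
Every variable is fixed: G=Fri, H=Wed, I=Thu, J=Mon, K=Tue. That makes 5.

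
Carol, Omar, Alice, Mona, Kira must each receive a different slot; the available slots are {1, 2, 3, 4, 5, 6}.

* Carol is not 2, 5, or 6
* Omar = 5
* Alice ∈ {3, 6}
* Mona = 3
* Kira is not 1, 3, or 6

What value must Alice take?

Omar must be 5 (only option left). Eliminate 5 elsewhere: Kira.
Mona's domain is down to {3}, so Mona = 3. Remove 3 from Carol, Alice.
So Alice = 6.

6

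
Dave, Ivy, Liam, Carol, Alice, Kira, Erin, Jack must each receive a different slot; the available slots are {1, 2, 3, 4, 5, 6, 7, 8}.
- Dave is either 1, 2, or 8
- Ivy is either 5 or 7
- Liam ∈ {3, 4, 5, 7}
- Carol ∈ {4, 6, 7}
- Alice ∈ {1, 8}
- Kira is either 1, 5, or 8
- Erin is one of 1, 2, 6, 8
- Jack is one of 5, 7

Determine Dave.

The 8 variables draw from only 8 values {1, 2, 3, 4, 5, 6, 7, 8}, so each is used; only Liam can be 3, hence Liam = 3.
The 7 still-open variables draw from only 7 values {1, 2, 4, 5, 6, 7, 8}, so each is used; only Carol can be 4, hence Carol = 4.
The 6 still-open variables draw from only 6 values {1, 2, 5, 6, 7, 8}, so each is used; only Erin can be 6, hence Erin = 6.
The 5 still-open variables together cover exactly {1, 2, 5, 7, 8} — 5 values for 5 variables — and 2 appears only in Dave's list, so Dave = 2.

2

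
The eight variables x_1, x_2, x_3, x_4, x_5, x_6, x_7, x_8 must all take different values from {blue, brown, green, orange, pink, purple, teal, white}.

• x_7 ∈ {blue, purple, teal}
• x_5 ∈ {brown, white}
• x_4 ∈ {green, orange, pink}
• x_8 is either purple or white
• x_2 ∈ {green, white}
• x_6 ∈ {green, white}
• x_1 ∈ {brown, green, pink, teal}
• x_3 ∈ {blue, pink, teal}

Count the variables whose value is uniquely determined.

3

The 8 variables together cover exactly {blue, brown, green, orange, pink, purple, teal, white} — 8 values for 8 variables — and orange appears only in x_4's list, so x_4 = orange.
x_2 and x_6 share exactly the 2 values {green, white}; by pigeonhole those values go to them, so strike green, white from x_1, x_5, x_8.
That leaves x_5 = brown. So x_1 can't be brown.
x_8 must be purple (only option left). So x_7 can't be purple.
Determined: x_4=orange, x_5=brown, x_8=purple. The other variables each still have more than one consistent value. That makes 3.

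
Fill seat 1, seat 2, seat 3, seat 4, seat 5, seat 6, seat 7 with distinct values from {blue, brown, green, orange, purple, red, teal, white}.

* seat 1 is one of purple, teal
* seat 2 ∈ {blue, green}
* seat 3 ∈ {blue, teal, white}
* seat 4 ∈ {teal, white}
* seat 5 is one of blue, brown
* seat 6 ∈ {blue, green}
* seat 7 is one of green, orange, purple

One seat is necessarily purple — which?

The 7 variables together cover exactly {blue, brown, green, orange, purple, teal, white} — 7 values for 7 variables — and brown appears only in seat 5's list, so seat 5 = brown.
Among the 6 still-open variables, orange fits only seat 7 (and all 6 values in {blue, green, orange, purple, teal, white} must be used), so seat 7 = orange.
The 5 still-open variables draw from only 5 values {blue, green, purple, teal, white}, so each is used; only seat 1 can be purple, hence seat 1 = purple.

seat 1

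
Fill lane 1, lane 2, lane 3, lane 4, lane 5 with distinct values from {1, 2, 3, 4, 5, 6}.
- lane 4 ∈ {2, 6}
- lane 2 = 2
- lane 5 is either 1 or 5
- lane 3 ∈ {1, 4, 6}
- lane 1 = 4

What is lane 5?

5

lane 1 must be 4 (only option left). Remove 4 from lane 3.
lane 2 has just one choice, so lane 2 = 2. Strike 2 from lane 4.
lane 4's domain is down to {6}, so lane 4 = 6. Eliminate 6 elsewhere: lane 3.
lane 3 has just one choice, so lane 3 = 1. So lane 5 can't be 1.
So lane 5 = 5.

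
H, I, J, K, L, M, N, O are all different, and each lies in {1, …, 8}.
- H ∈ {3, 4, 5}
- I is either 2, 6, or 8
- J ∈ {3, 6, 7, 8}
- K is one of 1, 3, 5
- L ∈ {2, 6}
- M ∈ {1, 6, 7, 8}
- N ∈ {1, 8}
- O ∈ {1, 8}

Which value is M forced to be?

The 8 variables draw from only 8 values {1, 2, 3, 4, 5, 6, 7, 8}, so each is used; only H can be 4, hence H = 4.
The 7 still-open variables together cover exactly {1, 2, 3, 5, 6, 7, 8} — 7 values for 7 variables — and 5 appears only in K's list, so K = 5.
Among the 6 still-open variables, 3 fits only J (and all 6 values in {1, 2, 3, 6, 7, 8} must be used), so J = 3.
The 5 still-open variables together cover exactly {1, 2, 6, 7, 8} — 5 values for 5 variables — and 7 appears only in M's list, so M = 7.

7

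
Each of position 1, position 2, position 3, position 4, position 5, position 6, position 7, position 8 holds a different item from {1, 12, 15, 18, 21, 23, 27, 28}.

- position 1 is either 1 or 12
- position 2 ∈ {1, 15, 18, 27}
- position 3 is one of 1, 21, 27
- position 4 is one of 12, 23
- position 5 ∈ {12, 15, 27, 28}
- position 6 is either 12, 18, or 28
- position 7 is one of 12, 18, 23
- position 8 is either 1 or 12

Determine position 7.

The 8 variables draw from only 8 values {1, 12, 15, 18, 21, 23, 27, 28}, so each is used; only position 3 can be 21, hence position 3 = 21.
position 1 and position 8 share exactly the 2 values {1, 12}; by pigeonhole those values go to them, so strike 1, 12 from position 2, position 4, position 5, position 6, position 7.
position 4's domain is down to {23}, so position 4 = 23. Eliminate 23 elsewhere: position 7.
So position 7 = 18.

18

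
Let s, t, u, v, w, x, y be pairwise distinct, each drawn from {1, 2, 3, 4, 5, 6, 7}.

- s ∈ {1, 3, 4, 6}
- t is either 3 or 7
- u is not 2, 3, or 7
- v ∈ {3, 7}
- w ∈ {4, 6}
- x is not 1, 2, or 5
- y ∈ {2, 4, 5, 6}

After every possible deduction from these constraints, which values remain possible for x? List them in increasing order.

The 7 variables together cover exactly {1, 2, 3, 4, 5, 6, 7} — 7 values for 7 variables — and 2 appears only in y's list, so y = 2.
The 6 still-open variables together cover exactly {1, 3, 4, 5, 6, 7} — 6 values for 6 variables — and 5 appears only in u's list, so u = 5.
The 5 still-open variables draw from only 5 values {1, 3, 4, 6, 7}, so each is used; only s can be 1, hence s = 1.
t and v share exactly the 2 values {3, 7}; by pigeonhole those values go to them, so strike 3, 7 from x.
No further eliminations apply; x can still be any of 4, 6.

4, 6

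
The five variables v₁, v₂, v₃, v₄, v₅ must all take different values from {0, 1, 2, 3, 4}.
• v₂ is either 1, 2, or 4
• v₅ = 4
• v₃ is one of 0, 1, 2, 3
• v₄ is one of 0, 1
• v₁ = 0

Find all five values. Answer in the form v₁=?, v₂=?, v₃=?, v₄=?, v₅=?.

v₁=0, v₂=2, v₃=3, v₄=1, v₅=4

v₁'s domain is down to {0}, so v₁ = 0. Strike 0 from v₃, v₄.
v₄ must be 1 (only option left). So v₂, v₃ can't be 1.
v₅ must be 4 (only option left). So v₂ can't be 4.
That leaves v₂ = 2. Strike 2 from v₃.
That leaves v₃ = 3.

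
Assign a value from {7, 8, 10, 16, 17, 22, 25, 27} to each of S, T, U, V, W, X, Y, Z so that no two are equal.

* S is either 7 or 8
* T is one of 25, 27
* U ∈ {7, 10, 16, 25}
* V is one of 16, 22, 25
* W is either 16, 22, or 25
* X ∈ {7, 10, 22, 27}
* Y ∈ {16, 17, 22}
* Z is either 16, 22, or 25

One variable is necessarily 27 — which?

T

Among the 8 variables, 8 fits only S (and all 8 values in {7, 8, 10, 16, 17, 22, 25, 27} must be used), so S = 8.
The 7 still-open variables draw from only 7 values {7, 10, 16, 17, 22, 25, 27}, so each is used; only Y can be 17, hence Y = 17.
V, W, Z share exactly the 3 values {16, 22, 25}; by pigeonhole those values go to them, so strike 16, 22, 25 from T, U, X.
So 27 goes to T.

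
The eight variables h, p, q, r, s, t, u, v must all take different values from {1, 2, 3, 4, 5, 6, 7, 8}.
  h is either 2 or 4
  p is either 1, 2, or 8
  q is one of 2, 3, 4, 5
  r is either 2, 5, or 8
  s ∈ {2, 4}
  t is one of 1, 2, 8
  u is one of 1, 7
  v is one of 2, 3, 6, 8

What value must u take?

The 8 variables together cover exactly {1, 2, 3, 4, 5, 6, 7, 8} — 8 values for 8 variables — and 6 appears only in v's list, so v = 6.
Among the 7 still-open variables, 3 fits only q (and all 7 values in {1, 2, 3, 4, 5, 7, 8} must be used), so q = 3.
The 6 still-open variables draw from only 6 values {1, 2, 4, 5, 7, 8}, so each is used; only r can be 5, hence r = 5.
The 5 still-open variables together cover exactly {1, 2, 4, 7, 8} — 5 values for 5 variables — and 7 appears only in u's list, so u = 7.

7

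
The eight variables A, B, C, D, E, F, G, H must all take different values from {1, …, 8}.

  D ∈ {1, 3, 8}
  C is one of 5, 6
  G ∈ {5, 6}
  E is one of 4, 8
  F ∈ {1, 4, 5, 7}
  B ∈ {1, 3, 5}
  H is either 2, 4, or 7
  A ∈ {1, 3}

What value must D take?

8

The 8 variables together cover exactly {1, 2, 3, 4, 5, 6, 7, 8} — 8 values for 8 variables — and 2 appears only in H's list, so H = 2.
The 7 still-open variables together cover exactly {1, 3, 4, 5, 6, 7, 8} — 7 values for 7 variables — and 7 appears only in F's list, so F = 7.
The 6 still-open variables together cover exactly {1, 3, 4, 5, 6, 8} — 6 values for 6 variables — and 4 appears only in E's list, so E = 4.
The 5 still-open variables draw from only 5 values {1, 3, 5, 6, 8}, so each is used; only D can be 8, hence D = 8.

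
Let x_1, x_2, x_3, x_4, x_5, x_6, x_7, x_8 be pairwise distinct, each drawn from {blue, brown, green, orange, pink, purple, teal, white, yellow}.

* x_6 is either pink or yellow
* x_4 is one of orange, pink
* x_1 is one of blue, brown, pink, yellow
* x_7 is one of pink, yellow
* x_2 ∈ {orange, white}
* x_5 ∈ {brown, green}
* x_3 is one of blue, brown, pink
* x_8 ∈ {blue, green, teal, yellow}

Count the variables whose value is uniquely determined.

The 8 variables together cover exactly {blue, brown, green, orange, pink, teal, white, yellow} — 8 values for 8 variables — and teal appears only in x_8's list, so x_8 = teal.
Among the 7 still-open variables, green fits only x_5 (and all 7 values in {blue, brown, green, orange, pink, white, yellow} must be used), so x_5 = green.
Among the 6 still-open variables, white fits only x_2 (and all 6 values in {blue, brown, orange, pink, white, yellow} must be used), so x_2 = white.
The 5 still-open variables draw from only 5 values {blue, brown, orange, pink, yellow}, so each is used; only x_4 can be orange, hence x_4 = orange.
x_6 and x_7 between them cover only {pink, yellow} — a naked pair. Remove those values from x_1, x_3.
Determined: x_2=white, x_4=orange, x_5=green, x_8=teal. The other variables each still have more than one consistent value. That makes 4.

4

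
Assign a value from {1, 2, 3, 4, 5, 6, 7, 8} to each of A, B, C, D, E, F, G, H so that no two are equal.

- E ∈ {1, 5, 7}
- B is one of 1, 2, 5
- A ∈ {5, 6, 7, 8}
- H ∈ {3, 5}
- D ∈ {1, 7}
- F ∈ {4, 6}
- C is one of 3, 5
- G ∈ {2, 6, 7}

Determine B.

2

The 8 variables draw from only 8 values {1, 2, 3, 4, 5, 6, 7, 8}, so each is used; only F can be 4, hence F = 4.
Among the 7 still-open variables, 8 fits only A (and all 7 values in {1, 2, 3, 5, 6, 7, 8} must be used), so A = 8.
The 6 still-open variables draw from only 6 values {1, 2, 3, 5, 6, 7}, so each is used; only G can be 6, hence G = 6.
The 5 still-open variables draw from only 5 values {1, 2, 3, 5, 7}, so each is used; only B can be 2, hence B = 2.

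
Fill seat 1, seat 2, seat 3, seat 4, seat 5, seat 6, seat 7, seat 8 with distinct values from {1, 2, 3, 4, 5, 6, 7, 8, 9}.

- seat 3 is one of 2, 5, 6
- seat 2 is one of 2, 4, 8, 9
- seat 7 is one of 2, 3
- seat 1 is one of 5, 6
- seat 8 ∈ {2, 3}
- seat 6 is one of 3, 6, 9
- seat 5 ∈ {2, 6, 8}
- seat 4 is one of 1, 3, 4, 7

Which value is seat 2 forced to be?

seat 7 and seat 8 between them cover only {2, 3} — a naked pair. Remove those values from seat 2, seat 3, seat 4, seat 5, seat 6.
The 2 variables seat 1 and seat 3 are confined to {5, 6}, which locks those values in; drop them from seat 5, seat 6.
seat 5 has just one choice, so seat 5 = 8. Strike 8 from seat 2.
seat 6 must be 9 (only option left). Eliminate 9 elsewhere: seat 2.
So seat 2 = 4.

4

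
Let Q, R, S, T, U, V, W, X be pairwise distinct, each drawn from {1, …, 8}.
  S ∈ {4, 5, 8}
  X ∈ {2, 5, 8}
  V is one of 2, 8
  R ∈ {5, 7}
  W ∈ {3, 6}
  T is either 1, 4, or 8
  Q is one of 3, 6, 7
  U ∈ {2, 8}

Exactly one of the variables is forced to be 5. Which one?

Among the 8 variables, 1 fits only T (and all 8 values in {1, 2, 3, 4, 5, 6, 7, 8} must be used), so T = 1.
The 7 still-open variables together cover exactly {2, 3, 4, 5, 6, 7, 8} — 7 values for 7 variables — and 4 appears only in S's list, so S = 4.
The 2 variables U and V are confined to {2, 8}, which locks those values in; drop them from X.
So 5 goes to X.

X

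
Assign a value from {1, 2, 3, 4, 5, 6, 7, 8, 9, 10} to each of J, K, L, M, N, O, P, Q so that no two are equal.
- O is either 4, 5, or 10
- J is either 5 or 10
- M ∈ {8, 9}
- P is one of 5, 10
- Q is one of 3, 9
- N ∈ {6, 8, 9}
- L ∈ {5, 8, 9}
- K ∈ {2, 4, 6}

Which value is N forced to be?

6

The 8 variables draw from only 8 values {2, 3, 4, 5, 6, 8, 9, 10}, so each is used; only K can be 2, hence K = 2.
The 7 still-open variables draw from only 7 values {3, 4, 5, 6, 8, 9, 10}, so each is used; only Q can be 3, hence Q = 3.
The 6 still-open variables together cover exactly {4, 5, 6, 8, 9, 10} — 6 values for 6 variables — and 4 appears only in O's list, so O = 4.
The 5 still-open variables draw from only 5 values {5, 6, 8, 9, 10}, so each is used; only N can be 6, hence N = 6.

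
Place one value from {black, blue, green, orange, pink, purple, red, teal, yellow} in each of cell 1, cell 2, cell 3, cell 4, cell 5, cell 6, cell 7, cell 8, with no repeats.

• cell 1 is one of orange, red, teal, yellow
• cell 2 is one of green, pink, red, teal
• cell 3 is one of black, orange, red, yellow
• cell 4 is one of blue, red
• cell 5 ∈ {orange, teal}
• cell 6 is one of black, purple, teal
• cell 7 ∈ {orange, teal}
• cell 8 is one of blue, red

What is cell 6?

The 2 variables cell 4 and cell 8 are confined to {blue, red}, which locks those values in; drop them from cell 1, cell 2, cell 3.
cell 5 and cell 7 share exactly the 2 values {orange, teal}; by pigeonhole those values go to them, so strike orange, teal from cell 1, cell 2, cell 3, cell 6.
cell 1 has just one choice, so cell 1 = yellow. Remove yellow from cell 3.
cell 3 must be black (only option left). Eliminate black elsewhere: cell 6.
So cell 6 = purple.

purple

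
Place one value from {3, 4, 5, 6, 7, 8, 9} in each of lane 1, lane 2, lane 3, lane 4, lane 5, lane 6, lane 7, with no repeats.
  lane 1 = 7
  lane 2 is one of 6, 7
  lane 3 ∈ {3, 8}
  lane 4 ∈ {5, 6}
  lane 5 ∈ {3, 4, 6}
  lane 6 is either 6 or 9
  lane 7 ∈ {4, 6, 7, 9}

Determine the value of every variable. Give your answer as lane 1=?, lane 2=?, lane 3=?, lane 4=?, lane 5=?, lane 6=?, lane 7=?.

lane 1 has just one choice, so lane 1 = 7. So lane 2, lane 7 can't be 7.
lane 2 has just one choice, so lane 2 = 6. Eliminate 6 elsewhere: lane 4, lane 5, lane 6, lane 7.
lane 4 must be 5 (only option left).
lane 6 must be 9 (only option left). Eliminate 9 elsewhere: lane 7.
lane 7 must be 4 (only option left). Strike 4 from lane 5.
That leaves lane 5 = 3. Remove 3 from lane 3.
lane 3 has just one choice, so lane 3 = 8.

lane 1=7, lane 2=6, lane 3=8, lane 4=5, lane 5=3, lane 6=9, lane 7=4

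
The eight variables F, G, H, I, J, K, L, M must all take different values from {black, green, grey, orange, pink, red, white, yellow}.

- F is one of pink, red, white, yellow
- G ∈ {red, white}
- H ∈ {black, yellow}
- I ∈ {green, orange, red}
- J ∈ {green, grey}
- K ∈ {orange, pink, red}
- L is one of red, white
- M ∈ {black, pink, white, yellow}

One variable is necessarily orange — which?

K

The 8 variables draw from only 8 values {black, green, grey, orange, pink, red, white, yellow}, so each is used; only J can be grey, hence J = grey.
The 7 still-open variables draw from only 7 values {black, green, orange, pink, red, white, yellow}, so each is used; only I can be green, hence I = green.
Among the 6 still-open variables, orange fits only K (and all 6 values in {black, orange, pink, red, white, yellow} must be used), so K = orange.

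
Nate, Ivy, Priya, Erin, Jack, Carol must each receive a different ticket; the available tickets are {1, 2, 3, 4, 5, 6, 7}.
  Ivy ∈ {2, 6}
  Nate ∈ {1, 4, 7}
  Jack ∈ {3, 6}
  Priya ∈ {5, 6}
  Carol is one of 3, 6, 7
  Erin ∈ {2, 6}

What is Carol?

7

Ivy and Erin share exactly the 2 values {2, 6}; by pigeonhole those values go to them, so strike 2, 6 from Priya, Jack, Carol.
Priya must be 5 (only option left).
Jack's domain is down to {3}, so Jack = 3. Remove 3 from Carol.
So Carol = 7.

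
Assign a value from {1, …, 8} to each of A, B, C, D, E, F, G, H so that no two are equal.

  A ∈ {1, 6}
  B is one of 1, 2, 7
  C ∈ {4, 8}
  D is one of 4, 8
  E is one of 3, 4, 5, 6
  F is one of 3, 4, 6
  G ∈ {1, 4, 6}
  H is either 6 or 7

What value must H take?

The 8 variables draw from only 8 values {1, 2, 3, 4, 5, 6, 7, 8}, so each is used; only B can be 2, hence B = 2.
The 7 still-open variables together cover exactly {1, 3, 4, 5, 6, 7, 8} — 7 values for 7 variables — and 5 appears only in E's list, so E = 5.
Among the 6 still-open variables, 3 fits only F (and all 6 values in {1, 3, 4, 6, 7, 8} must be used), so F = 3.
Among the 5 still-open variables, 7 fits only H (and all 5 values in {1, 4, 6, 7, 8} must be used), so H = 7.

7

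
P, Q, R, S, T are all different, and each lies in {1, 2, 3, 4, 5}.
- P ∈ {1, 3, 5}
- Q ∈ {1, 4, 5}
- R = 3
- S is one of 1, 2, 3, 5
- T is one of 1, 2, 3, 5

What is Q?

R's domain is down to {3}, so R = 3. Strike 3 from P, S, T.
The 4 still-open variables together cover exactly {1, 2, 4, 5} — 4 values for 4 variables — and 4 appears only in Q's list, so Q = 4.

4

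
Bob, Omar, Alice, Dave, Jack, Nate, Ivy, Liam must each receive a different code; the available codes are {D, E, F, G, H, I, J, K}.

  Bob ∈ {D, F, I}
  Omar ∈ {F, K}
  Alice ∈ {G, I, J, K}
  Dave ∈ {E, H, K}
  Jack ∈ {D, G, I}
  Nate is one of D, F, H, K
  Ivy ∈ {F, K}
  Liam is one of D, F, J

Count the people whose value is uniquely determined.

The 8 variables together cover exactly {D, E, F, G, H, I, J, K} — 8 values for 8 variables — and E appears only in Dave's list, so Dave = E.
The 7 still-open variables together cover exactly {D, F, G, H, I, J, K} — 7 values for 7 variables — and H appears only in Nate's list, so Nate = H.
Omar and Ivy between them cover only {F, K} — a naked pair. Remove those values from Bob, Alice, Liam.
Determined: Dave=E, Nate=H. The other people each still have more than one consistent value. That makes 2.

2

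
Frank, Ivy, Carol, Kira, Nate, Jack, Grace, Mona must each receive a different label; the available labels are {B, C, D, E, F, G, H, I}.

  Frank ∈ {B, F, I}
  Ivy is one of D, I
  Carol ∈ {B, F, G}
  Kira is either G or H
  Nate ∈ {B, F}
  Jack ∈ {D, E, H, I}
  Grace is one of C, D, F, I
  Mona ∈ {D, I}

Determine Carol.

The 8 variables draw from only 8 values {B, C, D, E, F, G, H, I}, so each is used; only Grace can be C, hence Grace = C.
Among the 7 still-open variables, E fits only Jack (and all 7 values in {B, D, E, F, G, H, I} must be used), so Jack = E.
Among the 6 still-open variables, H fits only Kira (and all 6 values in {B, D, F, G, H, I} must be used), so Kira = H.
The 5 still-open variables together cover exactly {B, D, F, G, I} — 5 values for 5 variables — and G appears only in Carol's list, so Carol = G.

G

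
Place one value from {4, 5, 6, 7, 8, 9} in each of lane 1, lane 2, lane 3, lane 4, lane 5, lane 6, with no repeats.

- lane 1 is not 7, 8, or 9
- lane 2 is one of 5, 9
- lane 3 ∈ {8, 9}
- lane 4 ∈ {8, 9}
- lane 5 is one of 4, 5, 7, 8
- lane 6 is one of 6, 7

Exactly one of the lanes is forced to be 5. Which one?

lane 3 and lane 4 between them cover only {8, 9} — a naked pair. Remove those values from lane 2, lane 5.
So 5 goes to lane 2.

lane 2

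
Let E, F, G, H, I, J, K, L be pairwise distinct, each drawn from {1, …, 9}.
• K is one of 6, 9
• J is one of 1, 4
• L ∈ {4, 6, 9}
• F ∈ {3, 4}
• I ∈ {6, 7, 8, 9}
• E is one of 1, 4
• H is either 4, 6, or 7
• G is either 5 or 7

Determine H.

The 8 variables together cover exactly {1, 3, 4, 5, 6, 7, 8, 9} — 8 values for 8 variables — and 3 appears only in F's list, so F = 3.
Among the 7 still-open variables, 5 fits only G (and all 7 values in {1, 4, 5, 6, 7, 8, 9} must be used), so G = 5.
The 6 still-open variables together cover exactly {1, 4, 6, 7, 8, 9} — 6 values for 6 variables — and 8 appears only in I's list, so I = 8.
The 5 still-open variables draw from only 5 values {1, 4, 6, 7, 9}, so each is used; only H can be 7, hence H = 7.

7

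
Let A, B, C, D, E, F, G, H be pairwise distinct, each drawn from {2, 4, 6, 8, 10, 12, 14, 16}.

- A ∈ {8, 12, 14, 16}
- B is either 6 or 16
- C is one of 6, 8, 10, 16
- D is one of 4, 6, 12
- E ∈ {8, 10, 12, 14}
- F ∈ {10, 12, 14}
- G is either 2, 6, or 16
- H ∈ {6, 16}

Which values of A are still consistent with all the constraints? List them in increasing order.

The 8 variables draw from only 8 values {2, 4, 6, 8, 10, 12, 14, 16}, so each is used; only G can be 2, hence G = 2.
The 7 still-open variables together cover exactly {4, 6, 8, 10, 12, 14, 16} — 7 values for 7 variables — and 4 appears only in D's list, so D = 4.
B and H between them cover only {6, 16} — a naked pair. Remove those values from A, C.
No further eliminations apply; A can still be any of 8, 12, 14.

8, 12, 14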